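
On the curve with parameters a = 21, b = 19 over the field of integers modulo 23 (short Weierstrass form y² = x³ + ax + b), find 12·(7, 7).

Write Q = (7, 7).
Double-and-add on 12 = (1100)₂. Start with Q = (7, 7) for the leading 1-bit.
double: tangent at (7, 7): λ = (3·7² + 21)/(2·7) ≡ 7/14. 14⁻¹ ≡ 5 (mod 23) since 14·5 = 70 ≡ 1, so λ ≡ 7·5 ≡ 12.
  x = λ² - 7 - 7 = 144 - 14 ≡ 15; y = λ·(7 - 15) - 7 ≡ 12. → (15, 12)
add Q: (15, 12) + (7, 7). λ = (7 - 12)/(7 - 15) ≡ 18/15 mod 23. 15⁻¹ ≡ 20 (mod 23) since 15·20 = 300 ≡ 1, so λ ≡ 15.
  x = λ² - 15 - 7 = 225 - 22 ≡ 19; y = λ·(15 - 19) - 12 ≡ 20. → (19, 20)
double: tangent at (19, 20): λ = (3·19² + 21)/(2·20) ≡ 0/17. 17⁻¹ ≡ 19 (mod 23), so λ ≡ 0·19 ≡ 0.
  x = λ² - 19 - 19 = 0 - 38 ≡ 8; y = λ·(19 - 8) - 20 ≡ 3. → (8, 3)
double: tangent at (8, 3): λ = (3·8² + 21)/(2·3) ≡ 6/6. 6⁻¹ ≡ 4 (mod 23), so λ ≡ 6·4 ≡ 1.
  x = λ² - 8 - 8 = 1 - 16 ≡ 8; y = λ·(8 - 8) - 3 ≡ 20. → (8, 20)

(8, 20)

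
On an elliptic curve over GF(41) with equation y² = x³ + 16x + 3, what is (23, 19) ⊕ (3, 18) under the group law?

(19, 14)

(23, 19) + (3, 18). λ = (18 - 19)/(3 - 23) ≡ 40/21 mod 41. 21⁻¹ ≡ 2 (mod 41), so λ ≡ 39.
  x = λ² - 23 - 3 = 1521 - 26 ≡ 19; y = λ·(23 - 19) - 19 ≡ 14. → (19, 14)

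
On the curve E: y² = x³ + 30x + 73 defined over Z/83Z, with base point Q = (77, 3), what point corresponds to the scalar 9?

(75, 63)

Repeated addition: build up to 9Q.
2Q: tangent at (77, 3): λ = (3·77² + 30)/(2·3) ≡ 55/6. 6⁻¹ ≡ 14 (mod 83), so λ ≡ 55·14 ≡ 23.
  x = λ² - 77 - 77 = 529 - 154 ≡ 43; y = λ·(77 - 43) - 3 ≡ 32. → (43, 32)
3Q: (43, 32) + (77, 3). λ = (3 - 32)/(77 - 43) ≡ 54/34 mod 83. 34⁻¹ ≡ 22 (mod 83), so λ ≡ 26.
  x = λ² - 43 - 77 = 676 - 120 ≡ 58; y = λ·(43 - 58) - 32 ≡ 76. → (58, 76)
4Q: (58, 76) + (77, 3). λ = (3 - 76)/(77 - 58) ≡ 10/19 mod 83. 19⁻¹ ≡ 35 (mod 83), so λ ≡ 18.
  x = λ² - 58 - 77 = 324 - 135 ≡ 23; y = λ·(58 - 23) - 76 ≡ 56. → (23, 56)
5Q: (23, 56) + (77, 3). λ = (3 - 56)/(77 - 23) ≡ 30/54 mod 83. 54⁻¹ ≡ 20 (mod 83), so λ ≡ 19.
  x = λ² - 23 - 77 = 361 - 100 ≡ 12; y = λ·(23 - 12) - 56 ≡ 70. → (12, 70)
6Q: (12, 70) + (77, 3). λ = (3 - 70)/(77 - 12) ≡ 16/65 mod 83. 65⁻¹ ≡ 23 (mod 83), so λ ≡ 36.
  x = λ² - 12 - 77 = 1296 - 89 ≡ 45; y = λ·(12 - 45) - 70 ≡ 70. → (45, 70)
7Q: (45, 70) + (77, 3). λ = (3 - 70)/(77 - 45) ≡ 16/32 mod 83. 32⁻¹ ≡ 13 (mod 83) since 32·13 = 416 ≡ 1, so λ ≡ 42.
  x = λ² - 45 - 77 = 1764 - 122 ≡ 65; y = λ·(45 - 65) - 70 ≡ 3. → (65, 3)
8Q: (65, 3) + (77, 3). λ = (3 - 3)/(77 - 65) ≡ 0/12 mod 83. 12⁻¹ ≡ 7 (mod 83) since 12·7 = 84 ≡ 1, so λ ≡ 0.
  x = λ² - 65 - 77 = 0 - 142 ≡ 24; y = λ·(65 - 24) - 3 ≡ 80. → (24, 80)
9Q: (24, 80) + (77, 3). λ = (3 - 80)/(77 - 24) ≡ 6/53 mod 83. 53⁻¹ ≡ 47 (mod 83) since 53·47 = 2491 ≡ 1, so λ ≡ 33.
  x = λ² - 24 - 77 = 1089 - 101 ≡ 75; y = λ·(24 - 75) - 80 ≡ 63. → (75, 63)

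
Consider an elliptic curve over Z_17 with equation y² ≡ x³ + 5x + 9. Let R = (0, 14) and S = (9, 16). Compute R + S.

(0, 14) + (9, 16). λ = (16 - 14)/(9 - 0) ≡ 2/9 mod 17. 9⁻¹ ≡ 2 (mod 17) since 9·2 = 18 ≡ 1, so λ ≡ 4.
  x = λ² - 0 - 9 = 16 - 9 ≡ 7; y = λ·(0 - 7) - 14 ≡ 9. → (7, 9)

(7, 9)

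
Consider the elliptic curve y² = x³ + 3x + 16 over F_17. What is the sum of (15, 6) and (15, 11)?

The two points share x = 15 and their y-coordinates satisfy 6 + 11 ≡ 0 (mod 17), so they are inverses. Their sum is O.

O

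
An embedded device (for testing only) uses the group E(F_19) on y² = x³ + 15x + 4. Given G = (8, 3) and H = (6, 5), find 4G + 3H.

First 4G:
Repeated addition: build up to 4G.
2G: tangent at (8, 3): λ = (3·8² + 15)/(2·3) ≡ 17/6. 6⁻¹ ≡ 16 (mod 19), so λ ≡ 17·16 ≡ 6.
  x = λ² - 8 - 8 = 36 - 16 ≡ 1; y = λ·(8 - 1) - 3 ≡ 1. → (1, 1)
3G: (1, 1) + (8, 3). λ = (3 - 1)/(8 - 1) ≡ 2/7 mod 19. 7⁻¹ ≡ 11 (mod 19) since 7·11 = 77 ≡ 1, so λ ≡ 3.
  x = λ² - 1 - 8 = 9 - 9 ≡ 0; y = λ·(1 - 0) - 1 ≡ 2. → (0, 2)
4G: (0, 2) + (8, 3). λ = (3 - 2)/(8 - 0) ≡ 1/8 mod 19. 8⁻¹ ≡ 12 (mod 19) since 8·12 = 96 ≡ 1, so λ ≡ 12.
  x = λ² - 0 - 8 = 144 - 8 ≡ 3; y = λ·(0 - 3) - 2 ≡ 0. → (3, 0)
4G = (3, 0).
Next 3H:
Repeated addition: build up to 3H.
2H: tangent at (6, 5): λ = (3·6² + 15)/(2·5) ≡ 9/10. 10⁻¹ ≡ 2 (mod 19) since 10·2 = 20 ≡ 1, so λ ≡ 9·2 ≡ 18.
  x = λ² - 6 - 6 = 324 - 12 ≡ 8; y = λ·(6 - 8) - 5 ≡ 16. → (8, 16)
3H: (8, 16) + (6, 5). λ = (5 - 16)/(6 - 8) ≡ 8/17 mod 19. 17⁻¹ ≡ 9 (mod 19) since 17·9 = 153 ≡ 1, so λ ≡ 15.
  x = λ² - 8 - 6 = 225 - 14 ≡ 2; y = λ·(8 - 2) - 16 ≡ 17. → (2, 17)
3H = (2, 17).
Finally 4G + 3H:
(3, 0) + (2, 17). λ = (17 - 0)/(2 - 3) ≡ 17/18 mod 19. 18⁻¹ ≡ 18 (mod 19), so λ ≡ 2.
  x = λ² - 3 - 2 = 4 - 5 ≡ 18; y = λ·(3 - 18) - 0 ≡ 8. → (18, 8)

(18, 8)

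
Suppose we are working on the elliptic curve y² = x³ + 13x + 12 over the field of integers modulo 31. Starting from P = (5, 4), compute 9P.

Double-and-add on 9 = (1001)₂. Start with P = (5, 4) for the leading 1-bit.
double: tangent at (5, 4): λ = (3·5² + 13)/(2·4) ≡ 26/8. 8⁻¹ ≡ 4 (mod 31) since 8·4 = 32 ≡ 1, so λ ≡ 26·4 ≡ 11.
  x = λ² - 5 - 5 = 121 - 10 ≡ 18; y = λ·(5 - 18) - 4 ≡ 8. → (18, 8)
double: tangent at (18, 8): λ = (3·18² + 13)/(2·8) ≡ 24/16. 16⁻¹ ≡ 2 (mod 31), so λ ≡ 24·2 ≡ 17.
  x = λ² - 18 - 18 = 289 - 36 ≡ 5; y = λ·(18 - 5) - 8 ≡ 27. → (5, 27)
double: tangent at (5, 27): λ = (3·5² + 13)/(2·27) ≡ 26/23. 23⁻¹ ≡ 27 (mod 31), so λ ≡ 26·27 ≡ 20.
  x = λ² - 5 - 5 = 400 - 10 ≡ 18; y = λ·(5 - 18) - 27 ≡ 23. → (18, 23)
add P: (18, 23) + (5, 4). λ = (4 - 23)/(5 - 18) ≡ 12/18 mod 31. 18⁻¹ ≡ 19 (mod 31), so λ ≡ 11.
  x = λ² - 18 - 5 = 121 - 23 ≡ 5; y = λ·(18 - 5) - 23 ≡ 27. → (5, 27)

(5, 27)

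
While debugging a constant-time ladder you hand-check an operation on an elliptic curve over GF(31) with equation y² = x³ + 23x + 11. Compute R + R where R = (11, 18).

(28, 15)

tangent at (11, 18): λ = (3·11² + 23)/(2·18) ≡ 14/5. 5⁻¹ ≡ 25 (mod 31), so λ ≡ 14·25 ≡ 9.
  x = λ² - 11 - 11 = 81 - 22 ≡ 28; y = λ·(11 - 28) - 18 ≡ 15. → (28, 15)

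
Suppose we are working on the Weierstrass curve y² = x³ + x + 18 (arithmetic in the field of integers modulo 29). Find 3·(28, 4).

(1, 22)

Write P = (28, 4).
Repeated addition: build up to 3P.
2P: tangent at (28, 4): λ = (3·28² + 1)/(2·4) ≡ 4/8. 8⁻¹ ≡ 11 (mod 29), so λ ≡ 4·11 ≡ 15.
  x = λ² - 28 - 28 = 225 - 56 ≡ 24; y = λ·(28 - 24) - 4 ≡ 27. → (24, 27)
3P: (24, 27) + (28, 4). λ = (4 - 27)/(28 - 24) ≡ 6/4 mod 29. 4⁻¹ ≡ 22 (mod 29) since 4·22 = 88 ≡ 1, so λ ≡ 16.
  x = λ² - 24 - 28 = 256 - 52 ≡ 1; y = λ·(24 - 1) - 27 ≡ 22. → (1, 22)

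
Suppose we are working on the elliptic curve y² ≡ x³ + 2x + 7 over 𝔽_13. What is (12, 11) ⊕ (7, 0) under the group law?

(12, 11) + (7, 0). λ = (0 - 11)/(7 - 12) ≡ 2/8 mod 13. 8⁻¹ ≡ 5 (mod 13), so λ ≡ 10.
  x = λ² - 12 - 7 = 100 - 19 ≡ 3; y = λ·(12 - 3) - 11 ≡ 1. → (3, 1)

(3, 1)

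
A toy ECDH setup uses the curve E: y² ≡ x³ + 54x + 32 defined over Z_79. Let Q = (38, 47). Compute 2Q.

(67, 37)

tangent at (38, 47): λ = (3·38² + 54)/(2·47) ≡ 41/15. 15⁻¹ ≡ 58 (mod 79), so λ ≡ 41·58 ≡ 8.
  x = λ² - 38 - 38 = 64 - 76 ≡ 67; y = λ·(38 - 67) - 47 ≡ 37. → (67, 37)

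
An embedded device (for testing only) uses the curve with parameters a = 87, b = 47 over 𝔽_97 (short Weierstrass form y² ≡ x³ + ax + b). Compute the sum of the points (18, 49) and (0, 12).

(47, 80)

(18, 49) + (0, 12). λ = (12 - 49)/(0 - 18) ≡ 60/79 mod 97. 79⁻¹ ≡ 70 (mod 97), so λ ≡ 29.
  x = λ² - 18 - 0 = 841 - 18 ≡ 47; y = λ·(18 - 47) - 49 ≡ 80. → (47, 80)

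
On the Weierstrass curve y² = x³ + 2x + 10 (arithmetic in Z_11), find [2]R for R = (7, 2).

tangent at (7, 2): λ = (3·7² + 2)/(2·2) ≡ 6/4. 4⁻¹ ≡ 3 (mod 11) since 4·3 = 12 ≡ 1, so λ ≡ 6·3 ≡ 7.
  x = λ² - 7 - 7 = 49 - 14 ≡ 2; y = λ·(7 - 2) - 2 ≡ 0. → (2, 0)

(2, 0)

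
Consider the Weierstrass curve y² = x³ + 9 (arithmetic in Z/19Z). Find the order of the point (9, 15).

2P: tangent at (9, 15): λ = (3·9² + 0)/(2·15) ≡ 15/11. 11⁻¹ ≡ 7 (mod 19), so λ ≡ 15·7 ≡ 10.
  x = λ² - 9 - 9 = 100 - 18 ≡ 6; y = λ·(9 - 6) - 15 ≡ 15. → (6, 15)
3P: (6, 15) + (9, 15). λ = (15 - 15)/(9 - 6) ≡ 0/3 mod 19. 3⁻¹ ≡ 13 (mod 19), so λ ≡ 0.
  x = λ² - 6 - 9 = 0 - 15 ≡ 4; y = λ·(6 - 4) - 15 ≡ 4. → (4, 4)
4P: (4, 4) + (9, 15). λ = (15 - 4)/(9 - 4) ≡ 11/5 mod 19. 5⁻¹ ≡ 4 (mod 19), so λ ≡ 6.
  x = λ² - 4 - 9 = 36 - 13 ≡ 4; y = λ·(4 - 4) - 4 ≡ 15. → (4, 15)
5P: (4, 15) + (9, 15). λ = (15 - 15)/(9 - 4) ≡ 0/5 mod 19. 5⁻¹ ≡ 4 (mod 19), so λ ≡ 0.
  x = λ² - 4 - 9 = 0 - 13 ≡ 6; y = λ·(4 - 6) - 15 ≡ 4. → (6, 4)
6P: (6, 4) + (9, 15). λ = (15 - 4)/(9 - 6) ≡ 11/3 mod 19. 3⁻¹ ≡ 13 (mod 19), so λ ≡ 10.
  x = λ² - 6 - 9 = 100 - 15 ≡ 9; y = λ·(6 - 9) - 4 ≡ 4. → (9, 4)
7P: (9, 4) + (9, 15): same x and y₁ ≡ -y₂, so the sum is ∞.
7P = ∞, so the order is 7.

7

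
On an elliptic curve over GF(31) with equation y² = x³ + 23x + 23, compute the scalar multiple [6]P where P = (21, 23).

Double-and-add on 6 = (110)₂. Start with P = (21, 23) for the leading 1-bit.
double: tangent at (21, 23): λ = (3·21² + 23)/(2·23) ≡ 13/15. 15⁻¹ ≡ 29 (mod 31), so λ ≡ 13·29 ≡ 5.
  x = λ² - 21 - 21 = 25 - 42 ≡ 14; y = λ·(21 - 14) - 23 ≡ 12. → (14, 12)
add P: (14, 12) + (21, 23). λ = (23 - 12)/(21 - 14) ≡ 11/7 mod 31. 7⁻¹ ≡ 9 (mod 31) since 7·9 = 63 ≡ 1, so λ ≡ 6.
  x = λ² - 14 - 21 = 36 - 35 ≡ 1; y = λ·(14 - 1) - 12 ≡ 4. → (1, 4)
double: tangent at (1, 4): λ = (3·1² + 23)/(2·4) ≡ 26/8. 8⁻¹ ≡ 4 (mod 31) since 8·4 = 32 ≡ 1, so λ ≡ 26·4 ≡ 11.
  x = λ² - 1 - 1 = 121 - 2 ≡ 26; y = λ·(1 - 26) - 4 ≡ 0. → (26, 0)

(26, 0)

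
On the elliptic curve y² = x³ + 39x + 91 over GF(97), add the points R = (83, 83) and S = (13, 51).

(83, 83) + (13, 51). λ = (51 - 83)/(13 - 83) ≡ 65/27 mod 97. 27⁻¹ ≡ 18 (mod 97), so λ ≡ 6.
  x = λ² - 83 - 13 = 36 - 96 ≡ 37; y = λ·(83 - 37) - 83 ≡ 96. → (37, 96)

(37, 96)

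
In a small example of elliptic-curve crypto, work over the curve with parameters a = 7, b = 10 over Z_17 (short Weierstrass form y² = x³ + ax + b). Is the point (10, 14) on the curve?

y² = 14² ≡ 9; x³ + 7x + 10 = 1080 ≡ 9 (mod 17). 9 = 9.

yes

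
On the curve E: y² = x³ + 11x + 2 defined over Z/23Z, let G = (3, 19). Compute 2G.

tangent at (3, 19): λ = (3·3² + 11)/(2·19) ≡ 15/15. 15⁻¹ ≡ 20 (mod 23) since 15·20 = 300 ≡ 1, so λ ≡ 15·20 ≡ 1.
  x = λ² - 3 - 3 = 1 - 6 ≡ 18; y = λ·(3 - 18) - 19 ≡ 12. → (18, 12)

(18, 12)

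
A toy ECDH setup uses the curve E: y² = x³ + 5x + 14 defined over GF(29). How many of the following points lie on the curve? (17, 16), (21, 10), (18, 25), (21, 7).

2

(17, 16): 16² ≡ 24, rhs ≡ 24 → on.
(21, 10): 10² ≡ 13, rhs ≡ 13 → on.
(18, 25): 25² ≡ 16, rhs ≡ 20 → off.
(21, 7): 7² ≡ 20, rhs ≡ 13 → off.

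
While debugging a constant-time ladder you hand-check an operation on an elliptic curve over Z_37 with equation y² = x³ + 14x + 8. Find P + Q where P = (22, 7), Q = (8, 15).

(22, 7) + (8, 15). λ = (15 - 7)/(8 - 22) ≡ 8/23 mod 37. 23⁻¹ ≡ 29 (mod 37) since 23·29 = 667 ≡ 1, so λ ≡ 10.
  x = λ² - 22 - 8 = 100 - 30 ≡ 33; y = λ·(22 - 33) - 7 ≡ 31. → (33, 31)

(33, 31)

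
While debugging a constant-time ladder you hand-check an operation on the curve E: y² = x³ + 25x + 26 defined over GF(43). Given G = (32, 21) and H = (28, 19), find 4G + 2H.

(30, 27)

First 4G:
Double-and-add on 4 = (100)₂. Start with G = (32, 21) for the leading 1-bit.
double: tangent at (32, 21): λ = (3·32² + 25)/(2·21) ≡ 1/42. 42⁻¹ ≡ 42 (mod 43) since 42·42 = 1764 ≡ 1, so λ ≡ 1·42 ≡ 42.
  x = λ² - 32 - 32 = 1764 - 64 ≡ 23; y = λ·(32 - 23) - 21 ≡ 13. → (23, 13)
double: tangent at (23, 13): λ = (3·23² + 25)/(2·13) ≡ 21/26. 26⁻¹ ≡ 5 (mod 43) since 26·5 = 130 ≡ 1, so λ ≡ 21·5 ≡ 19.
  x = λ² - 23 - 23 = 361 - 46 ≡ 14; y = λ·(23 - 14) - 13 ≡ 29. → (14, 29)
4G = (14, 29).
Next 2H:
Repeated addition: build up to 2H.
2H: tangent at (28, 19): λ = (3·28² + 25)/(2·19) ≡ 12/38. 38⁻¹ ≡ 17 (mod 43) since 38·17 = 646 ≡ 1, so λ ≡ 12·17 ≡ 32.
  x = λ² - 28 - 28 = 1024 - 56 ≡ 22; y = λ·(28 - 22) - 19 ≡ 1. → (22, 1)
2H = (22, 1).
Finally 4G + 2H:
(14, 29) + (22, 1). λ = (1 - 29)/(22 - 14) ≡ 15/8 mod 43. 8⁻¹ ≡ 27 (mod 43), so λ ≡ 18.
  x = λ² - 14 - 22 = 324 - 36 ≡ 30; y = λ·(14 - 30) - 29 ≡ 27. → (30, 27)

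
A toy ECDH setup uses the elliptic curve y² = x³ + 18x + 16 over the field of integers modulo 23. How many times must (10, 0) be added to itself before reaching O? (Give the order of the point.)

2P: (10, 0) + (10, 0): same x and y₁ ≡ -y₂, so the sum is O.
2P = O, so the order is 2.

2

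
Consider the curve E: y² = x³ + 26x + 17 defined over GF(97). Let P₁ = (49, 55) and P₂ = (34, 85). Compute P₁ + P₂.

(18, 77)

(49, 55) + (34, 85). λ = (85 - 55)/(34 - 49) ≡ 30/82 mod 97. 82⁻¹ ≡ 84 (mod 97), so λ ≡ 95.
  x = λ² - 49 - 34 = 9025 - 83 ≡ 18; y = λ·(49 - 18) - 55 ≡ 77. → (18, 77)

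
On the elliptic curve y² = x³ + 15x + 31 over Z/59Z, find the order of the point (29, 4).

8

2P: tangent at (29, 4): λ = (3·29² + 15)/(2·4) ≡ 1/8. 8⁻¹ ≡ 37 (mod 59), so λ ≡ 1·37 ≡ 37.
  x = λ² - 29 - 29 = 1369 - 58 ≡ 13; y = λ·(29 - 13) - 4 ≡ 57. → (13, 57)
3P: (13, 57) + (29, 4). λ = (4 - 57)/(29 - 13) ≡ 6/16 mod 59. 16⁻¹ ≡ 48 (mod 59) since 16·48 = 768 ≡ 1, so λ ≡ 52.
  x = λ² - 13 - 29 = 2704 - 42 ≡ 7; y = λ·(13 - 7) - 57 ≡ 19. → (7, 19)
4P: (7, 19) + (29, 4). λ = (4 - 19)/(29 - 7) ≡ 44/22 mod 59. 22⁻¹ ≡ 51 (mod 59) since 22·51 = 1122 ≡ 1, so λ ≡ 2.
  x = λ² - 7 - 29 = 4 - 36 ≡ 27; y = λ·(7 - 27) - 19 ≡ 0. → (27, 0)
5P: (27, 0) + (29, 4). λ = (4 - 0)/(29 - 27) ≡ 4/2 mod 59. 2⁻¹ ≡ 30 (mod 59), so λ ≡ 2.
  x = λ² - 27 - 29 = 4 - 56 ≡ 7; y = λ·(27 - 7) - 0 ≡ 40. → (7, 40)
6P: (7, 40) + (29, 4). λ = (4 - 40)/(29 - 7) ≡ 23/22 mod 59. 22⁻¹ ≡ 51 (mod 59), so λ ≡ 52.
  x = λ² - 7 - 29 = 2704 - 36 ≡ 13; y = λ·(7 - 13) - 40 ≡ 2. → (13, 2)
7P: (13, 2) + (29, 4). λ = (4 - 2)/(29 - 13) ≡ 2/16 mod 59. 16⁻¹ ≡ 48 (mod 59), so λ ≡ 37.
  x = λ² - 13 - 29 = 1369 - 42 ≡ 29; y = λ·(13 - 29) - 2 ≡ 55. → (29, 55)
8P: (29, 55) + (29, 4): same x and y₁ ≡ -y₂, so the sum is O.
8P = O, so the order is 8.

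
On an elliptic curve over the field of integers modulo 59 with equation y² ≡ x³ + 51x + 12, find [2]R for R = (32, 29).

(11, 55)

tangent at (32, 29): λ = (3·32² + 51)/(2·29) ≡ 55/58. 58⁻¹ ≡ 58 (mod 59), so λ ≡ 55·58 ≡ 4.
  x = λ² - 32 - 32 = 16 - 64 ≡ 11; y = λ·(32 - 11) - 29 ≡ 55. → (11, 55)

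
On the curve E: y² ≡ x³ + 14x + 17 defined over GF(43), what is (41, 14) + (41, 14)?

tangent at (41, 14): λ = (3·41² + 14)/(2·14) ≡ 26/28. 28⁻¹ ≡ 20 (mod 43), so λ ≡ 26·20 ≡ 4.
  x = λ² - 41 - 41 = 16 - 82 ≡ 20; y = λ·(41 - 20) - 14 ≡ 27. → (20, 27)

(20, 27)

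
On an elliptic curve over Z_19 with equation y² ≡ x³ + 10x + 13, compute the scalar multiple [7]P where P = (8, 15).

Double-and-add on 7 = (111)₂. Start with P = (8, 15) for the leading 1-bit.
double: tangent at (8, 15): λ = (3·8² + 10)/(2·15) ≡ 12/11. 11⁻¹ ≡ 7 (mod 19), so λ ≡ 12·7 ≡ 8.
  x = λ² - 8 - 8 = 64 - 16 ≡ 10; y = λ·(8 - 10) - 15 ≡ 7. → (10, 7)
add P: (10, 7) + (8, 15). λ = (15 - 7)/(8 - 10) ≡ 8/17 mod 19. 17⁻¹ ≡ 9 (mod 19), so λ ≡ 15.
  x = λ² - 10 - 8 = 225 - 18 ≡ 17; y = λ·(10 - 17) - 7 ≡ 2. → (17, 2)
double: tangent at (17, 2): λ = (3·17² + 10)/(2·2) ≡ 3/4. 4⁻¹ ≡ 5 (mod 19) since 4·5 = 20 ≡ 1, so λ ≡ 3·5 ≡ 15.
  x = λ² - 17 - 17 = 225 - 34 ≡ 1; y = λ·(17 - 1) - 2 ≡ 10. → (1, 10)
add P: (1, 10) + (8, 15). λ = (15 - 10)/(8 - 1) ≡ 5/7 mod 19. 7⁻¹ ≡ 11 (mod 19) since 7·11 = 77 ≡ 1, so λ ≡ 17.
  x = λ² - 1 - 8 = 289 - 9 ≡ 14; y = λ·(1 - 14) - 10 ≡ 16. → (14, 16)

(14, 16)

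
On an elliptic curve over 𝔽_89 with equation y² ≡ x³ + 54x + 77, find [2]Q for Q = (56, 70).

tangent at (56, 70): λ = (3·56² + 54)/(2·70) ≡ 28/51. 51⁻¹ ≡ 7 (mod 89) since 51·7 = 357 ≡ 1, so λ ≡ 28·7 ≡ 18.
  x = λ² - 56 - 56 = 324 - 112 ≡ 34; y = λ·(56 - 34) - 70 ≡ 59. → (34, 59)

(34, 59)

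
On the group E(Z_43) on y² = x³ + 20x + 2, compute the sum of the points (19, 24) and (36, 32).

(19, 24) + (36, 32). λ = (32 - 24)/(36 - 19) ≡ 8/17 mod 43. 17⁻¹ ≡ 38 (mod 43), so λ ≡ 3.
  x = λ² - 19 - 36 = 9 - 55 ≡ 40; y = λ·(19 - 40) - 24 ≡ 42. → (40, 42)

(40, 42)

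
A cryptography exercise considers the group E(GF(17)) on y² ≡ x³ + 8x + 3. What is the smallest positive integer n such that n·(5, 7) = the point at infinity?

11

2P: tangent at (5, 7): λ = (3·5² + 8)/(2·7) ≡ 15/14. 14⁻¹ ≡ 11 (mod 17), so λ ≡ 15·11 ≡ 12.
  x = λ² - 5 - 5 = 144 - 10 ≡ 15; y = λ·(5 - 15) - 7 ≡ 9. → (15, 9)
3P: (15, 9) + (5, 7). λ = (7 - 9)/(5 - 15) ≡ 15/7 mod 17. 7⁻¹ ≡ 5 (mod 17) since 7·5 = 35 ≡ 1, so λ ≡ 7.
  x = λ² - 15 - 5 = 49 - 20 ≡ 12; y = λ·(15 - 12) - 9 ≡ 12. → (12, 12)
4P: (12, 12) + (5, 7). λ = (7 - 12)/(5 - 12) ≡ 12/10 mod 17. 10⁻¹ ≡ 12 (mod 17), so λ ≡ 8.
  x = λ² - 12 - 5 = 64 - 17 ≡ 13; y = λ·(12 - 13) - 12 ≡ 14. → (13, 14)
5P: (13, 14) + (5, 7). λ = (7 - 14)/(5 - 13) ≡ 10/9 mod 17. 9⁻¹ ≡ 2 (mod 17), so λ ≡ 3.
  x = λ² - 13 - 5 = 9 - 18 ≡ 8; y = λ·(13 - 8) - 14 ≡ 1. → (8, 1)
6P: (8, 1) + (5, 7). λ = (7 - 1)/(5 - 8) ≡ 6/14 mod 17. 14⁻¹ ≡ 11 (mod 17), so λ ≡ 15.
  x = λ² - 8 - 5 = 225 - 13 ≡ 8; y = λ·(8 - 8) - 1 ≡ 16. → (8, 16)
7P: (8, 16) + (5, 7). λ = (7 - 16)/(5 - 8) ≡ 8/14 mod 17. 14⁻¹ ≡ 11 (mod 17), so λ ≡ 3.
  x = λ² - 8 - 5 = 9 - 13 ≡ 13; y = λ·(8 - 13) - 16 ≡ 3. → (13, 3)
8P: (13, 3) + (5, 7). λ = (7 - 3)/(5 - 13) ≡ 4/9 mod 17. 9⁻¹ ≡ 2 (mod 17), so λ ≡ 8.
  x = λ² - 13 - 5 = 64 - 18 ≡ 12; y = λ·(13 - 12) - 3 ≡ 5. → (12, 5)
9P: (12, 5) + (5, 7). λ = (7 - 5)/(5 - 12) ≡ 2/10 mod 17. 10⁻¹ ≡ 12 (mod 17), so λ ≡ 7.
  x = λ² - 12 - 5 = 49 - 17 ≡ 15; y = λ·(12 - 15) - 5 ≡ 8. → (15, 8)
10P: (15, 8) + (5, 7). λ = (7 - 8)/(5 - 15) ≡ 16/7 mod 17. 7⁻¹ ≡ 5 (mod 17), so λ ≡ 12.
  x = λ² - 15 - 5 = 144 - 20 ≡ 5; y = λ·(15 - 5) - 8 ≡ 10. → (5, 10)
11P: (5, 10) + (5, 7): same x and y₁ ≡ -y₂, so the sum is the point at infinity.
11P = the point at infinity, so the order is 11.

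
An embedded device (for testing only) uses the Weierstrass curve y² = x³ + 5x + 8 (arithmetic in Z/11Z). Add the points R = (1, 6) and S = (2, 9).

(1, 6) + (2, 9). λ = (9 - 6)/(2 - 1) ≡ 3/1 mod 11. 1⁻¹ ≡ 1 (mod 11), so λ ≡ 3.
  x = λ² - 1 - 2 = 9 - 3 ≡ 6; y = λ·(1 - 6) - 6 ≡ 1. → (6, 1)

(6, 1)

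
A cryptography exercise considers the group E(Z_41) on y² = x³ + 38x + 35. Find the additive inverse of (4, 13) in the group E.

-(4, 13) = (4, -13 mod 41) = (4, 28).

(4, 28)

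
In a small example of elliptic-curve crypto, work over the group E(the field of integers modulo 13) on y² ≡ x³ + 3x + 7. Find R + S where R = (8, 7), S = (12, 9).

(8, 7) + (12, 9). λ = (9 - 7)/(12 - 8) ≡ 2/4 mod 13. 4⁻¹ ≡ 10 (mod 13) since 4·10 = 40 ≡ 1, so λ ≡ 7.
  x = λ² - 8 - 12 = 49 - 20 ≡ 3; y = λ·(8 - 3) - 7 ≡ 2. → (3, 2)

(3, 2)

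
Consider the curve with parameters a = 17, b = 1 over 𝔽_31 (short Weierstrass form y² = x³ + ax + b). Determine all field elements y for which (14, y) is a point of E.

x³ + 17x + 1 = 2983 ≡ 7 (mod 31).
Square roots of 7 mod 31: 10 and 21 (since 10² = 100 ≡ 7).

10, 21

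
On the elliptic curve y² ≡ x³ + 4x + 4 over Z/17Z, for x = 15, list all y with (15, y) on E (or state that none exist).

x³ + 4x + 4 = 3439 ≡ 5 (mod 17).
5 is a non-residue mod 17; no y exists.

none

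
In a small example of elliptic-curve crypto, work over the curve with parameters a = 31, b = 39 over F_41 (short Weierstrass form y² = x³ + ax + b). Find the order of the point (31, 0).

2P: (31, 0) + (31, 0): same x and y₁ ≡ -y₂, so the sum is O.
2P = O, so the order is 2.

2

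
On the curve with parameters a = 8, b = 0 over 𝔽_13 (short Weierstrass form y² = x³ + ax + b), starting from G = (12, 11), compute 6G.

O

Repeated addition: build up to 6G.
2G: tangent at (12, 11): λ = (3·12² + 8)/(2·11) ≡ 11/9. 9⁻¹ ≡ 3 (mod 13), so λ ≡ 11·3 ≡ 7.
  x = λ² - 12 - 12 = 49 - 24 ≡ 12; y = λ·(12 - 12) - 11 ≡ 2. → (12, 2)
3G: (12, 2) + (12, 11): same x and y₁ ≡ -y₂, so the sum is 𝒪.
4G: 𝒪 + (12, 11) = (12, 11) (identity).
5G: tangent at (12, 11): λ = (3·12² + 8)/(2·11) ≡ 11/9. 9⁻¹ ≡ 3 (mod 13) since 9·3 = 27 ≡ 1, so λ ≡ 11·3 ≡ 7.
  x = λ² - 12 - 12 = 49 - 24 ≡ 12; y = λ·(12 - 12) - 11 ≡ 2. → (12, 2)
6G: (12, 2) + (12, 11): same x and y₁ ≡ -y₂, so the sum is 𝒪.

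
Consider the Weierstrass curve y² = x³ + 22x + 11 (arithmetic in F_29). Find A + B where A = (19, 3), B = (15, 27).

(2, 11)

(19, 3) + (15, 27). λ = (27 - 3)/(15 - 19) ≡ 24/25 mod 29. 25⁻¹ ≡ 7 (mod 29) since 25·7 = 175 ≡ 1, so λ ≡ 23.
  x = λ² - 19 - 15 = 529 - 34 ≡ 2; y = λ·(19 - 2) - 3 ≡ 11. → (2, 11)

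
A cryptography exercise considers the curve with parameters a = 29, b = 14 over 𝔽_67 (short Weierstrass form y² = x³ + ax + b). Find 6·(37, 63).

Write G = (37, 63).
Repeated addition: build up to 6G.
2G: tangent at (37, 63): λ = (3·37² + 29)/(2·63) ≡ 49/59. 59⁻¹ ≡ 25 (mod 67) since 59·25 = 1475 ≡ 1, so λ ≡ 49·25 ≡ 19.
  x = λ² - 37 - 37 = 361 - 74 ≡ 19; y = λ·(37 - 19) - 63 ≡ 11. → (19, 11)
3G: (19, 11) + (37, 63). λ = (63 - 11)/(37 - 19) ≡ 52/18 mod 67. 18⁻¹ ≡ 41 (mod 67), so λ ≡ 55.
  x = λ² - 19 - 37 = 3025 - 56 ≡ 21; y = λ·(19 - 21) - 11 ≡ 13. → (21, 13)
4G: (21, 13) + (37, 63). λ = (63 - 13)/(37 - 21) ≡ 50/16 mod 67. 16⁻¹ ≡ 21 (mod 67), so λ ≡ 45.
  x = λ² - 21 - 37 = 2025 - 58 ≡ 24; y = λ·(21 - 24) - 13 ≡ 53. → (24, 53)
5G: (24, 53) + (37, 63). λ = (63 - 53)/(37 - 24) ≡ 10/13 mod 67. 13⁻¹ ≡ 31 (mod 67) since 13·31 = 403 ≡ 1, so λ ≡ 42.
  x = λ² - 24 - 37 = 1764 - 61 ≡ 28; y = λ·(24 - 28) - 53 ≡ 47. → (28, 47)
6G: (28, 47) + (37, 63). λ = (63 - 47)/(37 - 28) ≡ 16/9 mod 67. 9⁻¹ ≡ 15 (mod 67), so λ ≡ 39.
  x = λ² - 28 - 37 = 1521 - 65 ≡ 49; y = λ·(28 - 49) - 47 ≡ 5. → (49, 5)

(49, 5)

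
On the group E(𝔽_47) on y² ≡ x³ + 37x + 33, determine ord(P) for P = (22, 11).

2P: tangent at (22, 11): λ = (3·22² + 37)/(2·11) ≡ 32/22. 22⁻¹ ≡ 15 (mod 47) since 22·15 = 330 ≡ 1, so λ ≡ 32·15 ≡ 10.
  x = λ² - 22 - 22 = 100 - 44 ≡ 9; y = λ·(22 - 9) - 11 ≡ 25. → (9, 25)
3P: (9, 25) + (22, 11). λ = (11 - 25)/(22 - 9) ≡ 33/13 mod 47. 13⁻¹ ≡ 29 (mod 47), so λ ≡ 17.
  x = λ² - 9 - 22 = 289 - 31 ≡ 23; y = λ·(9 - 23) - 25 ≡ 19. → (23, 19)
4P: (23, 19) + (22, 11). λ = (11 - 19)/(22 - 23) ≡ 39/46 mod 47. 46⁻¹ ≡ 46 (mod 47) since 46·46 = 2116 ≡ 1, so λ ≡ 8.
  x = λ² - 23 - 22 = 64 - 45 ≡ 19; y = λ·(23 - 19) - 19 ≡ 13. → (19, 13)
5P: (19, 13) + (22, 11). λ = (11 - 13)/(22 - 19) ≡ 45/3 mod 47. 3⁻¹ ≡ 16 (mod 47) since 3·16 = 48 ≡ 1, so λ ≡ 15.
  x = λ² - 19 - 22 = 225 - 41 ≡ 43; y = λ·(19 - 43) - 13 ≡ 3. → (43, 3)
6P: (43, 3) + (22, 11). λ = (11 - 3)/(22 - 43) ≡ 8/26 mod 47. 26⁻¹ ≡ 38 (mod 47) since 26·38 = 988 ≡ 1, so λ ≡ 22.
  x = λ² - 43 - 22 = 484 - 65 ≡ 43; y = λ·(43 - 43) - 3 ≡ 44. → (43, 44)
7P: (43, 44) + (22, 11). λ = (11 - 44)/(22 - 43) ≡ 14/26 mod 47. 26⁻¹ ≡ 38 (mod 47), so λ ≡ 15.
  x = λ² - 43 - 22 = 225 - 65 ≡ 19; y = λ·(43 - 19) - 44 ≡ 34. → (19, 34)
8P: (19, 34) + (22, 11). λ = (11 - 34)/(22 - 19) ≡ 24/3 mod 47. 3⁻¹ ≡ 16 (mod 47) since 3·16 = 48 ≡ 1, so λ ≡ 8.
  x = λ² - 19 - 22 = 64 - 41 ≡ 23; y = λ·(19 - 23) - 34 ≡ 28. → (23, 28)
9P: (23, 28) + (22, 11). λ = (11 - 28)/(22 - 23) ≡ 30/46 mod 47. 46⁻¹ ≡ 46 (mod 47) since 46·46 = 2116 ≡ 1, so λ ≡ 17.
  x = λ² - 23 - 22 = 289 - 45 ≡ 9; y = λ·(23 - 9) - 28 ≡ 22. → (9, 22)
10P: (9, 22) + (22, 11). λ = (11 - 22)/(22 - 9) ≡ 36/13 mod 47. 13⁻¹ ≡ 29 (mod 47), so λ ≡ 10.
  x = λ² - 9 - 22 = 100 - 31 ≡ 22; y = λ·(9 - 22) - 22 ≡ 36. → (22, 36)
11P: (22, 36) + (22, 11): same x and y₁ ≡ -y₂, so the sum is 𝒪.
11P = 𝒪, so the order is 11.

11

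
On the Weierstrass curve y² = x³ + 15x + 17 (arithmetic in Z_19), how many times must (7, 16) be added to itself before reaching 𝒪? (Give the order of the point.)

2P: tangent at (7, 16): λ = (3·7² + 15)/(2·16) ≡ 10/13. 13⁻¹ ≡ 3 (mod 19), so λ ≡ 10·3 ≡ 11.
  x = λ² - 7 - 7 = 121 - 14 ≡ 12; y = λ·(7 - 12) - 16 ≡ 5. → (12, 5)
3P: (12, 5) + (7, 16). λ = (16 - 5)/(7 - 12) ≡ 11/14 mod 19. 14⁻¹ ≡ 15 (mod 19) since 14·15 = 210 ≡ 1, so λ ≡ 13.
  x = λ² - 12 - 7 = 169 - 19 ≡ 17; y = λ·(12 - 17) - 5 ≡ 6. → (17, 6)
4P: (17, 6) + (7, 16). λ = (16 - 6)/(7 - 17) ≡ 10/9 mod 19. 9⁻¹ ≡ 17 (mod 19), so λ ≡ 18.
  x = λ² - 17 - 7 = 324 - 24 ≡ 15; y = λ·(17 - 15) - 6 ≡ 11. → (15, 11)
5P: (15, 11) + (7, 16). λ = (16 - 11)/(7 - 15) ≡ 5/11 mod 19. 11⁻¹ ≡ 7 (mod 19) since 11·7 = 77 ≡ 1, so λ ≡ 16.
  x = λ² - 15 - 7 = 256 - 22 ≡ 6; y = λ·(15 - 6) - 11 ≡ 0. → (6, 0)
6P: (6, 0) + (7, 16). λ = (16 - 0)/(7 - 6) ≡ 16/1 mod 19. 1⁻¹ ≡ 1 (mod 19), so λ ≡ 16.
  x = λ² - 6 - 7 = 256 - 13 ≡ 15; y = λ·(6 - 15) - 0 ≡ 8. → (15, 8)
7P: (15, 8) + (7, 16). λ = (16 - 8)/(7 - 15) ≡ 8/11 mod 19. 11⁻¹ ≡ 7 (mod 19) since 11·7 = 77 ≡ 1, so λ ≡ 18.
  x = λ² - 15 - 7 = 324 - 22 ≡ 17; y = λ·(15 - 17) - 8 ≡ 13. → (17, 13)
8P: (17, 13) + (7, 16). λ = (16 - 13)/(7 - 17) ≡ 3/9 mod 19. 9⁻¹ ≡ 17 (mod 19), so λ ≡ 13.
  x = λ² - 17 - 7 = 169 - 24 ≡ 12; y = λ·(17 - 12) - 13 ≡ 14. → (12, 14)
9P: (12, 14) + (7, 16). λ = (16 - 14)/(7 - 12) ≡ 2/14 mod 19. 14⁻¹ ≡ 15 (mod 19), so λ ≡ 11.
  x = λ² - 12 - 7 = 121 - 19 ≡ 7; y = λ·(12 - 7) - 14 ≡ 3. → (7, 3)
10P: (7, 3) + (7, 16): same x and y₁ ≡ -y₂, so the sum is 𝒪.
10P = 𝒪, so the order is 10.

10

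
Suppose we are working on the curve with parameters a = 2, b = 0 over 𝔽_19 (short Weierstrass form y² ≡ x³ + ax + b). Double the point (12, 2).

tangent at (12, 2): λ = (3·12² + 2)/(2·2) ≡ 16/4. 4⁻¹ ≡ 5 (mod 19) since 4·5 = 20 ≡ 1, so λ ≡ 16·5 ≡ 4.
  x = λ² - 12 - 12 = 16 - 24 ≡ 11; y = λ·(12 - 11) - 2 ≡ 2. → (11, 2)

(11, 2)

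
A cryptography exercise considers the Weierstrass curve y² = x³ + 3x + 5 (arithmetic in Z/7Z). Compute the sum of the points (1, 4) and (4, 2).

(1, 4) + (4, 2). λ = (2 - 4)/(4 - 1) ≡ 5/3 mod 7. 3⁻¹ ≡ 5 (mod 7) since 3·5 = 15 ≡ 1, so λ ≡ 4.
  x = λ² - 1 - 4 = 16 - 5 ≡ 4; y = λ·(1 - 4) - 4 ≡ 5. → (4, 5)

(4, 5)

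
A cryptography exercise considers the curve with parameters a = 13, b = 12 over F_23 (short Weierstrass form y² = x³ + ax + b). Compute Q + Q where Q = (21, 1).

(5, 15)

tangent at (21, 1): λ = (3·21² + 13)/(2·1) ≡ 2/2. 2⁻¹ ≡ 12 (mod 23), so λ ≡ 2·12 ≡ 1.
  x = λ² - 21 - 21 = 1 - 42 ≡ 5; y = λ·(21 - 5) - 1 ≡ 15. → (5, 15)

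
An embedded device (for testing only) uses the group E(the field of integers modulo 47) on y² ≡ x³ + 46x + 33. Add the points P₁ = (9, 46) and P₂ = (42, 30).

(9, 46) + (42, 30). λ = (30 - 46)/(42 - 9) ≡ 31/33 mod 47. 33⁻¹ ≡ 10 (mod 47), so λ ≡ 28.
  x = λ² - 9 - 42 = 784 - 51 ≡ 28; y = λ·(9 - 28) - 46 ≡ 33. → (28, 33)

(28, 33)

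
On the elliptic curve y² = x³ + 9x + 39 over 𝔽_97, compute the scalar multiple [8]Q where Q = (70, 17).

(37, 87)

Double-and-add on 8 = (1000)₂. Start with Q = (70, 17) for the leading 1-bit.
double: tangent at (70, 17): λ = (3·70² + 9)/(2·17) ≡ 62/34. 34⁻¹ ≡ 20 (mod 97) since 34·20 = 680 ≡ 1, so λ ≡ 62·20 ≡ 76.
  x = λ² - 70 - 70 = 5776 - 140 ≡ 10; y = λ·(70 - 10) - 17 ≡ 81. → (10, 81)
double: tangent at (10, 81): λ = (3·10² + 9)/(2·81) ≡ 18/65. 65⁻¹ ≡ 3 (mod 97) since 65·3 = 195 ≡ 1, so λ ≡ 18·3 ≡ 54.
  x = λ² - 10 - 10 = 2916 - 20 ≡ 83; y = λ·(10 - 83) - 81 ≡ 51. → (83, 51)
double: tangent at (83, 51): λ = (3·83² + 9)/(2·51) ≡ 15/5. 5⁻¹ ≡ 39 (mod 97), so λ ≡ 15·39 ≡ 3.
  x = λ² - 83 - 83 = 9 - 166 ≡ 37; y = λ·(83 - 37) - 51 ≡ 87. → (37, 87)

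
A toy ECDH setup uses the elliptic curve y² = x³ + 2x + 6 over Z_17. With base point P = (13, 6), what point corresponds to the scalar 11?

O

Repeated addition: build up to 11P.
2P: tangent at (13, 6): λ = (3·13² + 2)/(2·6) ≡ 16/12. 12⁻¹ ≡ 10 (mod 17), so λ ≡ 16·10 ≡ 7.
  x = λ² - 13 - 13 = 49 - 26 ≡ 6; y = λ·(13 - 6) - 6 ≡ 9. → (6, 9)
3P: (6, 9) + (13, 6). λ = (6 - 9)/(13 - 6) ≡ 14/7 mod 17. 7⁻¹ ≡ 5 (mod 17), so λ ≡ 2.
  x = λ² - 6 - 13 = 4 - 19 ≡ 2; y = λ·(6 - 2) - 9 ≡ 16. → (2, 16)
4P: (2, 16) + (13, 6). λ = (6 - 16)/(13 - 2) ≡ 7/11 mod 17. 11⁻¹ ≡ 14 (mod 17) since 11·14 = 154 ≡ 1, so λ ≡ 13.
  x = λ² - 2 - 13 = 169 - 15 ≡ 1; y = λ·(2 - 1) - 16 ≡ 14. → (1, 14)
5P: (1, 14) + (13, 6). λ = (6 - 14)/(13 - 1) ≡ 9/12 mod 17. 12⁻¹ ≡ 10 (mod 17), so λ ≡ 5.
  x = λ² - 1 - 13 = 25 - 14 ≡ 11; y = λ·(1 - 11) - 14 ≡ 4. → (11, 4)
6P: (11, 4) + (13, 6). λ = (6 - 4)/(13 - 11) ≡ 2/2 mod 17. 2⁻¹ ≡ 9 (mod 17), so λ ≡ 1.
  x = λ² - 11 - 13 = 1 - 24 ≡ 11; y = λ·(11 - 11) - 4 ≡ 13. → (11, 13)
7P: (11, 13) + (13, 6). λ = (6 - 13)/(13 - 11) ≡ 10/2 mod 17. 2⁻¹ ≡ 9 (mod 17), so λ ≡ 5.
  x = λ² - 11 - 13 = 25 - 24 ≡ 1; y = λ·(11 - 1) - 13 ≡ 3. → (1, 3)
8P: (1, 3) + (13, 6). λ = (6 - 3)/(13 - 1) ≡ 3/12 mod 17. 12⁻¹ ≡ 10 (mod 17), so λ ≡ 13.
  x = λ² - 1 - 13 = 169 - 14 ≡ 2; y = λ·(1 - 2) - 3 ≡ 1. → (2, 1)
9P: (2, 1) + (13, 6). λ = (6 - 1)/(13 - 2) ≡ 5/11 mod 17. 11⁻¹ ≡ 14 (mod 17), so λ ≡ 2.
  x = λ² - 2 - 13 = 4 - 15 ≡ 6; y = λ·(2 - 6) - 1 ≡ 8. → (6, 8)
10P: (6, 8) + (13, 6). λ = (6 - 8)/(13 - 6) ≡ 15/7 mod 17. 7⁻¹ ≡ 5 (mod 17) since 7·5 = 35 ≡ 1, so λ ≡ 7.
  x = λ² - 6 - 13 = 49 - 19 ≡ 13; y = λ·(6 - 13) - 8 ≡ 11. → (13, 11)
11P: (13, 11) + (13, 6): same x and y₁ ≡ -y₂, so the sum is O.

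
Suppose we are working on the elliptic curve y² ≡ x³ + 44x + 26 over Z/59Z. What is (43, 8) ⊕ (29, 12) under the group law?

(43, 8) + (29, 12). λ = (12 - 8)/(29 - 43) ≡ 4/45 mod 59. 45⁻¹ ≡ 21 (mod 59), so λ ≡ 25.
  x = λ² - 43 - 29 = 625 - 72 ≡ 22; y = λ·(43 - 22) - 8 ≡ 45. → (22, 45)

(22, 45)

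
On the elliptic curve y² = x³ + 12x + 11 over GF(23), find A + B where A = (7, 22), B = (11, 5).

(13, 15)

(7, 22) + (11, 5). λ = (5 - 22)/(11 - 7) ≡ 6/4 mod 23. 4⁻¹ ≡ 6 (mod 23) since 4·6 = 24 ≡ 1, so λ ≡ 13.
  x = λ² - 7 - 11 = 169 - 18 ≡ 13; y = λ·(7 - 13) - 22 ≡ 15. → (13, 15)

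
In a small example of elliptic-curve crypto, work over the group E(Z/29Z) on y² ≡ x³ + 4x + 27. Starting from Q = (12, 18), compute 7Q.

(9, 26)

Repeated addition: build up to 7Q.
2Q: tangent at (12, 18): λ = (3·12² + 4)/(2·18) ≡ 1/7. 7⁻¹ ≡ 25 (mod 29), so λ ≡ 1·25 ≡ 25.
  x = λ² - 12 - 12 = 625 - 24 ≡ 21; y = λ·(12 - 21) - 18 ≡ 18. → (21, 18)
3Q: (21, 18) + (12, 18). λ = (18 - 18)/(12 - 21) ≡ 0/20 mod 29. 20⁻¹ ≡ 16 (mod 29), so λ ≡ 0.
  x = λ² - 21 - 12 = 0 - 33 ≡ 25; y = λ·(21 - 25) - 18 ≡ 11. → (25, 11)
4Q: (25, 11) + (12, 18). λ = (18 - 11)/(12 - 25) ≡ 7/16 mod 29. 16⁻¹ ≡ 20 (mod 29) since 16·20 = 320 ≡ 1, so λ ≡ 24.
  x = λ² - 25 - 12 = 576 - 37 ≡ 17; y = λ·(25 - 17) - 11 ≡ 7. → (17, 7)
5Q: (17, 7) + (12, 18). λ = (18 - 7)/(12 - 17) ≡ 11/24 mod 29. 24⁻¹ ≡ 23 (mod 29) since 24·23 = 552 ≡ 1, so λ ≡ 21.
  x = λ² - 17 - 12 = 441 - 29 ≡ 6; y = λ·(17 - 6) - 7 ≡ 21. → (6, 21)
6Q: (6, 21) + (12, 18). λ = (18 - 21)/(12 - 6) ≡ 26/6 mod 29. 6⁻¹ ≡ 5 (mod 29), so λ ≡ 14.
  x = λ² - 6 - 12 = 196 - 18 ≡ 4; y = λ·(6 - 4) - 21 ≡ 7. → (4, 7)
7Q: (4, 7) + (12, 18). λ = (18 - 7)/(12 - 4) ≡ 11/8 mod 29. 8⁻¹ ≡ 11 (mod 29) since 8·11 = 88 ≡ 1, so λ ≡ 5.
  x = λ² - 4 - 12 = 25 - 16 ≡ 9; y = λ·(4 - 9) - 7 ≡ 26. → (9, 26)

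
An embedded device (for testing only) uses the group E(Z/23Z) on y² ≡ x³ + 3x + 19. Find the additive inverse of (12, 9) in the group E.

-(12, 9) = (12, -9 mod 23) = (12, 14).

(12, 14)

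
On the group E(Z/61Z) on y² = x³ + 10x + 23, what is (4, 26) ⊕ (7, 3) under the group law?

(4, 26) + (7, 3). λ = (3 - 26)/(7 - 4) ≡ 38/3 mod 61. 3⁻¹ ≡ 41 (mod 61), so λ ≡ 33.
  x = λ² - 4 - 7 = 1089 - 11 ≡ 41; y = λ·(4 - 41) - 26 ≡ 34. → (41, 34)

(41, 34)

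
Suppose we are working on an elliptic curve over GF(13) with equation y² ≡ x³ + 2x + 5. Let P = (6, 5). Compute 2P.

(5, 6)

tangent at (6, 5): λ = (3·6² + 2)/(2·5) ≡ 6/10. 10⁻¹ ≡ 4 (mod 13) since 10·4 = 40 ≡ 1, so λ ≡ 6·4 ≡ 11.
  x = λ² - 6 - 6 = 121 - 12 ≡ 5; y = λ·(6 - 5) - 5 ≡ 6. → (5, 6)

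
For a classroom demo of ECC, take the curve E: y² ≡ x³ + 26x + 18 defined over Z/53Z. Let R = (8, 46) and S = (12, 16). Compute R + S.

(23, 40)

(8, 46) + (12, 16). λ = (16 - 46)/(12 - 8) ≡ 23/4 mod 53. 4⁻¹ ≡ 40 (mod 53), so λ ≡ 19.
  x = λ² - 8 - 12 = 361 - 20 ≡ 23; y = λ·(8 - 23) - 46 ≡ 40. → (23, 40)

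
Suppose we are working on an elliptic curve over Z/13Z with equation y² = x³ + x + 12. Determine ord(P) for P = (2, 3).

2P: tangent at (2, 3): λ = (3·2² + 1)/(2·3) ≡ 0/6. 6⁻¹ ≡ 11 (mod 13) since 6·11 = 66 ≡ 1, so λ ≡ 0·11 ≡ 0.
  x = λ² - 2 - 2 = 0 - 4 ≡ 9; y = λ·(2 - 9) - 3 ≡ 10. → (9, 10)
3P: (9, 10) + (2, 3). λ = (3 - 10)/(2 - 9) ≡ 6/6 mod 13. 6⁻¹ ≡ 11 (mod 13) since 6·11 = 66 ≡ 1, so λ ≡ 1.
  x = λ² - 9 - 2 = 1 - 11 ≡ 3; y = λ·(9 - 3) - 10 ≡ 9. → (3, 9)
4P: (3, 9) + (2, 3). λ = (3 - 9)/(2 - 3) ≡ 7/12 mod 13. 12⁻¹ ≡ 12 (mod 13), so λ ≡ 6.
  x = λ² - 3 - 2 = 36 - 5 ≡ 5; y = λ·(3 - 5) - 9 ≡ 5. → (5, 5)
5P: (5, 5) + (2, 3). λ = (3 - 5)/(2 - 5) ≡ 11/10 mod 13. 10⁻¹ ≡ 4 (mod 13) since 10·4 = 40 ≡ 1, so λ ≡ 5.
  x = λ² - 5 - 2 = 25 - 7 ≡ 5; y = λ·(5 - 5) - 5 ≡ 8. → (5, 8)
6P: (5, 8) + (2, 3). λ = (3 - 8)/(2 - 5) ≡ 8/10 mod 13. 10⁻¹ ≡ 4 (mod 13) since 10·4 = 40 ≡ 1, so λ ≡ 6.
  x = λ² - 5 - 2 = 36 - 7 ≡ 3; y = λ·(5 - 3) - 8 ≡ 4. → (3, 4)
7P: (3, 4) + (2, 3). λ = (3 - 4)/(2 - 3) ≡ 12/12 mod 13. 12⁻¹ ≡ 12 (mod 13) since 12·12 = 144 ≡ 1, so λ ≡ 1.
  x = λ² - 3 - 2 = 1 - 5 ≡ 9; y = λ·(3 - 9) - 4 ≡ 3. → (9, 3)
8P: (9, 3) + (2, 3). λ = (3 - 3)/(2 - 9) ≡ 0/6 mod 13. 6⁻¹ ≡ 11 (mod 13), so λ ≡ 0.
  x = λ² - 9 - 2 = 0 - 11 ≡ 2; y = λ·(9 - 2) - 3 ≡ 10. → (2, 10)
9P: (2, 10) + (2, 3): same x and y₁ ≡ -y₂, so the sum is O.
9P = O, so the order is 9.

9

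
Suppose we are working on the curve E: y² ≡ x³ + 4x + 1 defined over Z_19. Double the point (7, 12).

tangent at (7, 12): λ = (3·7² + 4)/(2·12) ≡ 18/5. 5⁻¹ ≡ 4 (mod 19), so λ ≡ 18·4 ≡ 15.
  x = λ² - 7 - 7 = 225 - 14 ≡ 2; y = λ·(7 - 2) - 12 ≡ 6. → (2, 6)

(2, 6)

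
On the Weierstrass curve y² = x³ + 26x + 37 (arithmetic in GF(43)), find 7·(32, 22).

Write G = (32, 22).
Repeated addition: build up to 7G.
2G: tangent at (32, 22): λ = (3·32² + 26)/(2·22) ≡ 2/1. 1⁻¹ ≡ 1 (mod 43) since 1·1 = 1 ≡ 1, so λ ≡ 2·1 ≡ 2.
  x = λ² - 32 - 32 = 4 - 64 ≡ 26; y = λ·(32 - 26) - 22 ≡ 33. → (26, 33)
3G: (26, 33) + (32, 22). λ = (22 - 33)/(32 - 26) ≡ 32/6 mod 43. 6⁻¹ ≡ 36 (mod 43) since 6·36 = 216 ≡ 1, so λ ≡ 34.
  x = λ² - 26 - 32 = 1156 - 58 ≡ 23; y = λ·(26 - 23) - 33 ≡ 26. → (23, 26)
4G: (23, 26) + (32, 22). λ = (22 - 26)/(32 - 23) ≡ 39/9 mod 43. 9⁻¹ ≡ 24 (mod 43), so λ ≡ 33.
  x = λ² - 23 - 32 = 1089 - 55 ≡ 2; y = λ·(23 - 2) - 26 ≡ 22. → (2, 22)
5G: (2, 22) + (32, 22). λ = (22 - 22)/(32 - 2) ≡ 0/30 mod 43. 30⁻¹ ≡ 33 (mod 43), so λ ≡ 0.
  x = λ² - 2 - 32 = 0 - 34 ≡ 9; y = λ·(2 - 9) - 22 ≡ 21. → (9, 21)
6G: (9, 21) + (32, 22). λ = (22 - 21)/(32 - 9) ≡ 1/23 mod 43. 23⁻¹ ≡ 15 (mod 43), so λ ≡ 15.
  x = λ² - 9 - 32 = 225 - 41 ≡ 12; y = λ·(9 - 12) - 21 ≡ 20. → (12, 20)
7G: (12, 20) + (32, 22). λ = (22 - 20)/(32 - 12) ≡ 2/20 mod 43. 20⁻¹ ≡ 28 (mod 43), so λ ≡ 13.
  x = λ² - 12 - 32 = 169 - 44 ≡ 39; y = λ·(12 - 39) - 20 ≡ 16. → (39, 16)

(39, 16)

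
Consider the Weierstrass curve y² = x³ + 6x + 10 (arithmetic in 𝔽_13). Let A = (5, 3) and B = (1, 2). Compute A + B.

(5, 3) + (1, 2). λ = (2 - 3)/(1 - 5) ≡ 12/9 mod 13. 9⁻¹ ≡ 3 (mod 13), so λ ≡ 10.
  x = λ² - 5 - 1 = 100 - 6 ≡ 3; y = λ·(5 - 3) - 3 ≡ 4. → (3, 4)

(3, 4)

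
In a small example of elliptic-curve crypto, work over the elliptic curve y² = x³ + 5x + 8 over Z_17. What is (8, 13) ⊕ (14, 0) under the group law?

(8, 13) + (14, 0). λ = (0 - 13)/(14 - 8) ≡ 4/6 mod 17. 6⁻¹ ≡ 3 (mod 17), so λ ≡ 12.
  x = λ² - 8 - 14 = 144 - 22 ≡ 3; y = λ·(8 - 3) - 13 ≡ 13. → (3, 13)

(3, 13)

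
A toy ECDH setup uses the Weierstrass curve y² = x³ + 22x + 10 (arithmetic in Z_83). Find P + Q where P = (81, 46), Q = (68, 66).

(81, 46) + (68, 66). λ = (66 - 46)/(68 - 81) ≡ 20/70 mod 83. 70⁻¹ ≡ 51 (mod 83) since 70·51 = 3570 ≡ 1, so λ ≡ 24.
  x = λ² - 81 - 68 = 576 - 149 ≡ 12; y = λ·(81 - 12) - 46 ≡ 33. → (12, 33)

(12, 33)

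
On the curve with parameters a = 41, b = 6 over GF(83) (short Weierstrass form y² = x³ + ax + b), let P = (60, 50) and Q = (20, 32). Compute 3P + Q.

First 3P:
Repeated addition: build up to 3P.
2P: tangent at (60, 50): λ = (3·60² + 41)/(2·50) ≡ 51/17. 17⁻¹ ≡ 44 (mod 83) since 17·44 = 748 ≡ 1, so λ ≡ 51·44 ≡ 3.
  x = λ² - 60 - 60 = 9 - 120 ≡ 55; y = λ·(60 - 55) - 50 ≡ 48. → (55, 48)
3P: (55, 48) + (60, 50). λ = (50 - 48)/(60 - 55) ≡ 2/5 mod 83. 5⁻¹ ≡ 50 (mod 83) since 5·50 = 250 ≡ 1, so λ ≡ 17.
  x = λ² - 55 - 60 = 289 - 115 ≡ 8; y = λ·(55 - 8) - 48 ≡ 4. → (8, 4)
3P = (8, 4).
Finally 3P + Q:
(8, 4) + (20, 32). λ = (32 - 4)/(20 - 8) ≡ 28/12 mod 83. 12⁻¹ ≡ 7 (mod 83), so λ ≡ 30.
  x = λ² - 8 - 20 = 900 - 28 ≡ 42; y = λ·(8 - 42) - 4 ≡ 55. → (42, 55)

(42, 55)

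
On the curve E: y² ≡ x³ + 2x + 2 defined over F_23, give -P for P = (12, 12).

-(12, 12) = (12, -12 mod 23) = (12, 11).

(12, 11)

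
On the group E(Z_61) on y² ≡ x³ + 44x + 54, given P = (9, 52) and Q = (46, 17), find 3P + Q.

(60, 58)

First 3P:
Repeated addition: build up to 3P.
2P: tangent at (9, 52): λ = (3·9² + 44)/(2·52) ≡ 43/43. 43⁻¹ ≡ 44 (mod 61), so λ ≡ 43·44 ≡ 1.
  x = λ² - 9 - 9 = 1 - 18 ≡ 44; y = λ·(9 - 44) - 52 ≡ 35. → (44, 35)
3P: (44, 35) + (9, 52). λ = (52 - 35)/(9 - 44) ≡ 17/26 mod 61. 26⁻¹ ≡ 54 (mod 61), so λ ≡ 3.
  x = λ² - 44 - 9 = 9 - 53 ≡ 17; y = λ·(44 - 17) - 35 ≡ 46. → (17, 46)
3P = (17, 46).
Finally 3P + Q:
(17, 46) + (46, 17). λ = (17 - 46)/(46 - 17) ≡ 32/29 mod 61. 29⁻¹ ≡ 40 (mod 61), so λ ≡ 60.
  x = λ² - 17 - 46 = 3600 - 63 ≡ 60; y = λ·(17 - 60) - 46 ≡ 58. → (60, 58)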